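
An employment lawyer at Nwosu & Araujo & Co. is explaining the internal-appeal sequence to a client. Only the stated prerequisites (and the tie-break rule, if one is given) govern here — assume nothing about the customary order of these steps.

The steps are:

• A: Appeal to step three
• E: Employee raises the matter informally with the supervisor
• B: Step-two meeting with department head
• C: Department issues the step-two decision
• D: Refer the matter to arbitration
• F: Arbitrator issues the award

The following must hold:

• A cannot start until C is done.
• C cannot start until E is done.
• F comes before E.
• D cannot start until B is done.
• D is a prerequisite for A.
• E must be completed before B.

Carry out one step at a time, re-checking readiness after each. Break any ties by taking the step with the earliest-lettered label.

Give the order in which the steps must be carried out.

F → E → B → C → D → A

F has no prerequisites → F first.
E needed F, now all done → E.
B and C are both available; B has the earlier label → B.
Now C and D have their prerequisites met. C has the earlier label, so C next.
That leaves D as the only ready step → D.
A needed C and D, now all done → A.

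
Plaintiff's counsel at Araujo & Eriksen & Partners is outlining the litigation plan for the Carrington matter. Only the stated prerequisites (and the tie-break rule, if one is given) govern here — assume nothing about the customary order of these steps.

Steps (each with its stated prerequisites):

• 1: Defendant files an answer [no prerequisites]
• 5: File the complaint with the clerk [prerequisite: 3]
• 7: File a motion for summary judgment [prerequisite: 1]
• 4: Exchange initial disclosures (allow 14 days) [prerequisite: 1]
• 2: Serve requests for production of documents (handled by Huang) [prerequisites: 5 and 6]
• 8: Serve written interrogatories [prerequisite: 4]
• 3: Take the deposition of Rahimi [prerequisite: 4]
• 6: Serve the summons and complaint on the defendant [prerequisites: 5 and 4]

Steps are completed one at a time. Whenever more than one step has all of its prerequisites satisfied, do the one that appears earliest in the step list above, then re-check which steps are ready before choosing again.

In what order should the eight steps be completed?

1, 7, 4, 8, 3, 5, 6, 2

1 is the only step with nothing outstanding, so it goes first.
7 and 4 are both available; 7 is listed earlier → 7.
4 needed 1, now all done → 4.
Now 8 and 3 have their prerequisites met. 8 is listed earlier, so 8 next.
That leaves 3 as the only ready step → 3.
That leaves 5 as the only ready step → 5.
6 is the only step now ready → 6.
2 needed 5 and 6, now all done → 2.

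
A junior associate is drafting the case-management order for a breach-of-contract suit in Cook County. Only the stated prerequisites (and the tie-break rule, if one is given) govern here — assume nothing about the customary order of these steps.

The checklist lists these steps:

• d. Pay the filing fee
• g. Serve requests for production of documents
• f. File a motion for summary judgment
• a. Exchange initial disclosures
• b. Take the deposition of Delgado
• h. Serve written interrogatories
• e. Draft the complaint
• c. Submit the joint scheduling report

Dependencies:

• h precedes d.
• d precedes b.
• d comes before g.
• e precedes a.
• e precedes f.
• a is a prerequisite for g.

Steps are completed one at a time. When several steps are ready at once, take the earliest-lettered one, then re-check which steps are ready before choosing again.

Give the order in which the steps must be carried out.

c, e, a, f, h, d, b, g

c, e and h have no prerequisites; c has the earlier label, so c is first.
Now e and h have their prerequisites met. e has the earlier label, so e next.
a and f now also ready, so the ready set is {a, f, h}; a has the earlier label → a.
Now f and h have their prerequisites met. f has the earlier label, so f next.
That leaves h as the only ready step → h.
d needed h, now all done → d.
b and g are both available; b has the earlier label → b.
g needed a and d, now all done → g.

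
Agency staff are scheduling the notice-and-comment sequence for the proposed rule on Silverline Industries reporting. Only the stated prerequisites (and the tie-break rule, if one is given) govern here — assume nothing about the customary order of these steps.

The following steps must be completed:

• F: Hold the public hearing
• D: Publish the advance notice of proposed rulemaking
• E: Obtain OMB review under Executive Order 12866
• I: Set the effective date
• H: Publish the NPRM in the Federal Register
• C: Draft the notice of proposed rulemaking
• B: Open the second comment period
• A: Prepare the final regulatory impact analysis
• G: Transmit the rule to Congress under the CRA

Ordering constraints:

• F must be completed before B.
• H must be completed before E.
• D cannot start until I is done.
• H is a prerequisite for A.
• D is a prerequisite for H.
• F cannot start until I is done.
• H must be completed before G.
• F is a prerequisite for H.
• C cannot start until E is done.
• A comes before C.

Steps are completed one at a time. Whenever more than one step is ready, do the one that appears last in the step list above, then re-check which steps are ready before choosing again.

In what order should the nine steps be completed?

I has no prerequisites → I first.
Ready: D and F. D is listed later → D.
F is the only step now ready → F.
Now B and H have their prerequisites met. B is listed later, so B next.
H needed D and F, now all done → H.
G, A and E are all available; G is listed later → G.
Now A and E have their prerequisites met. A is listed later, so A next.
E is the only step now ready → E.
C needed A and E, now all done → C.

I D F B H G A E C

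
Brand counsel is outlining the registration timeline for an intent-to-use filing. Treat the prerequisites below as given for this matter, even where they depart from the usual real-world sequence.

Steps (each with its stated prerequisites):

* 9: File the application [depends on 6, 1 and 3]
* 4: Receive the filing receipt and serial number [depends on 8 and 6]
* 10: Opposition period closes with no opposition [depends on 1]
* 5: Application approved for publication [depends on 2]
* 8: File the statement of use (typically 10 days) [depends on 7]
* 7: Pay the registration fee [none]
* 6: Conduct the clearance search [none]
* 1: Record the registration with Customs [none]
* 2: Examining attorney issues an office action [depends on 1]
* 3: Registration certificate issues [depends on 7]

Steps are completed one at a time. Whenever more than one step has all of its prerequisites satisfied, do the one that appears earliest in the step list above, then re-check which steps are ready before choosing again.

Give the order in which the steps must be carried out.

7, 8, 6, 4, 1, 10, 2, 5, 3, 9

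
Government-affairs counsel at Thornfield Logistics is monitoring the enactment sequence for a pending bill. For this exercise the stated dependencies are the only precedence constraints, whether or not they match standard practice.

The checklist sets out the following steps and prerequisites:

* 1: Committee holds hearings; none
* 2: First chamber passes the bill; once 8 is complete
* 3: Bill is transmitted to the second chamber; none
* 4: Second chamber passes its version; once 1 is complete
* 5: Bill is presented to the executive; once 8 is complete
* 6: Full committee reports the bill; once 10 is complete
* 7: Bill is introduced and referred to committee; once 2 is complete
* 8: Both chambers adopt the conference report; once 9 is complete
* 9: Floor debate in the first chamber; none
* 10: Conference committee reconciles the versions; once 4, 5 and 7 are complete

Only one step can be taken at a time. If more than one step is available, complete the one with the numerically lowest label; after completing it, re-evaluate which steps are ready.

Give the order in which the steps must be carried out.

1, 3, 4, 9, 8, 2, 5, 7, 10, 6

Nothing is required for 1, 3 and 9. 1 has the earlier label → 1 first.
4 now also ready, so the ready set is {3, 4, 9}; 3 has the earlier label → 3.
4 and 9 are both available; 4 has the earlier label → 4.
9 is the only step now ready → 9.
Next only 8 has its prerequisites met → 8.
Ready: 2 and 5. 2 has the earlier label → 2.
7 now also ready, so the ready set is {5, 7}; 5 has the earlier label → 5.
Next only 7 has its prerequisites met → 7.
10 needed 4, 5 and 7, now all done → 10.
Next only 6 has its prerequisites met → 6.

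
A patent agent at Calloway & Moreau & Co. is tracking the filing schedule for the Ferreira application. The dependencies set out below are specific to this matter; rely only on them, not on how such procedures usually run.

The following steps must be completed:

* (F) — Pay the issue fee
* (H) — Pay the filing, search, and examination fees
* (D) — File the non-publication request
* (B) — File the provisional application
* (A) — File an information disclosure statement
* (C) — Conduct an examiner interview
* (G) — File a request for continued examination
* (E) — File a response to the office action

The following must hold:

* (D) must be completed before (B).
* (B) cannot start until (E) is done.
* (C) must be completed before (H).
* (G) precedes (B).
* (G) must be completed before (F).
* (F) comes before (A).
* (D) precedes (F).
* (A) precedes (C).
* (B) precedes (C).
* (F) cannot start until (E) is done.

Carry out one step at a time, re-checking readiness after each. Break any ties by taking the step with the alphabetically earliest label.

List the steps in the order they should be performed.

(D), (E), (G), (B), (F), (A), (C), (H)

Nothing is required for (D), (E) and (G). (D) has the earlier label → (D) first.
(E) and (G) are both available; (E) has the earlier label → (E).
Next only (G) has its prerequisites met → (G).
Ready: (B) and (F). (B) has the earlier label → (B).
(F) needed (D), (E) and (G), now all done → (F).
Next only (A) has its prerequisites met → (A).
(C) is the only step now ready → (C).
Next only (H) has its prerequisites met → (H).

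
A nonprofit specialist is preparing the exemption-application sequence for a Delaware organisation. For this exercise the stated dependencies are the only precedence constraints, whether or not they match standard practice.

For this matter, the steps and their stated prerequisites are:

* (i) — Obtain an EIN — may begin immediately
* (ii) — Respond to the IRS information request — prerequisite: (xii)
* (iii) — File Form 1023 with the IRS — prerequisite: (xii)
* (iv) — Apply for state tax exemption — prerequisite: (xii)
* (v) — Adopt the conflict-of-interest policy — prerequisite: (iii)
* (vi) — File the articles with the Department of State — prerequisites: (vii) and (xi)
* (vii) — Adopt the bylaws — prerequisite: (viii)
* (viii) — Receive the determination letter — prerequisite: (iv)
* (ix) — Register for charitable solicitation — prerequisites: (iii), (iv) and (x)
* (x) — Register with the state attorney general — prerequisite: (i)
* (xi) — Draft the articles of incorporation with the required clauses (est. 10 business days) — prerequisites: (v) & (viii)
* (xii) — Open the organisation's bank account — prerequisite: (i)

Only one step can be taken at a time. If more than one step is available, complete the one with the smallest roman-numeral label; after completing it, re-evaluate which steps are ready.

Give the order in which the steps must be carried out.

(i) → (x) → (xii) → (ii) → (iii) → (iv) → (v) → (viii) → (vii) → (ix) → (xi) → (vi)

(i) is the only step with nothing outstanding, so it goes first.
Now (x) and (xii) have their prerequisites met. (x) has the earlier label, so (x) next.
(xii) needed (i), now all done → (xii).
(ii), (iii) and (iv) are all available; (ii) has the earlier label → (ii).
(iii) and (iv) are both available; (iii) has the earlier label → (iii).
(v) now also ready, so the ready set is {(iv), (v)}; (iv) has the earlier label → (iv).
(viii) and (ix) now also ready, so the ready set is {(v), (viii), (ix)}; (v) has the earlier label → (v).
Now (viii) and (ix) have their prerequisites met. (viii) has the earlier label, so (viii) next.
(vii) and (xi) now also ready, so the ready set is {(vii), (ix), (xi)}; (vii) has the earlier label → (vii).
Now (ix) and (xi) have their prerequisites met. (ix) has the earlier label, so (ix) next.
(xi) needed (v) and (viii), now all done → (xi).
(vi) needed (vii) and (xi), now all done → (vi).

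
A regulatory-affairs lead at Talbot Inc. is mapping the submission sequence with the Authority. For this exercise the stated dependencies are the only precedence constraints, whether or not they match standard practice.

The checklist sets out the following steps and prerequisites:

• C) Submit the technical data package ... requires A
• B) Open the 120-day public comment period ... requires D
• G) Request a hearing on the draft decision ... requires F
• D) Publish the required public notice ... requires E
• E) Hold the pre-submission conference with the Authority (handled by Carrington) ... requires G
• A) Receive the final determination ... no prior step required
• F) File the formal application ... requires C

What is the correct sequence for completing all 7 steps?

A C F G E D B

A has no prerequisites → A first.
Next only C has its prerequisites met → C.
That leaves F as the only ready step → F.
G needed F, now all done → G.
E needed G, now all done → E.
D is the only step now ready → D.
That leaves B as the only ready step → B.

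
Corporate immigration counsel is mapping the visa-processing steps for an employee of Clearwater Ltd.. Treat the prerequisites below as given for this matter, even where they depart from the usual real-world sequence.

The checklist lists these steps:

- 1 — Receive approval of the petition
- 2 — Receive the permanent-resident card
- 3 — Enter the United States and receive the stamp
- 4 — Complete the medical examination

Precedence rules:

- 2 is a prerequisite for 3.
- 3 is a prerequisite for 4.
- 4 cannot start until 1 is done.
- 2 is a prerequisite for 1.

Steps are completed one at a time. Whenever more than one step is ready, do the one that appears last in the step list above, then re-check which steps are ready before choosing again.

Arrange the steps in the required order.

2 → 3 → 1 → 4

2 is the only step with nothing outstanding, so it goes first.
Now 3 and 1 have their prerequisites met. 3 is listed later, so 3 next.
1 needed 2, now all done → 1.
Next only 4 has its prerequisites met → 4.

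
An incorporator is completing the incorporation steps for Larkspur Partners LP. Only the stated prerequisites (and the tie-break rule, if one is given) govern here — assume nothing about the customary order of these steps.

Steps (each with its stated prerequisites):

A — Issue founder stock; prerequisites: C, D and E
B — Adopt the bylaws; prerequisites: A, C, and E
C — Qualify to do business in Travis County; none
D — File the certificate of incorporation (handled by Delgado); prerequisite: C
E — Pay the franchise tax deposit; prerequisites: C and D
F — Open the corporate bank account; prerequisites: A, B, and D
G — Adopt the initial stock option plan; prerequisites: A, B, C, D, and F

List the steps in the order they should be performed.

C D E A B F G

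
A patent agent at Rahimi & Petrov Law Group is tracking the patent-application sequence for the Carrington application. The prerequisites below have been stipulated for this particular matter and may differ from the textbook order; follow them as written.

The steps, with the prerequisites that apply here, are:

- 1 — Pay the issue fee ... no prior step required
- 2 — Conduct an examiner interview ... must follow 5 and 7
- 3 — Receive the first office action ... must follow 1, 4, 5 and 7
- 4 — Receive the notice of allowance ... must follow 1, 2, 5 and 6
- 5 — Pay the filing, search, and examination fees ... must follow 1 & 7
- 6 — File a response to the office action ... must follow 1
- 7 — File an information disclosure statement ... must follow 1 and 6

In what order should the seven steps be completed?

1 → 6 → 7 → 5 → 2 → 4 → 3

Only 1 has no prerequisites, so it is first.
6 needed 1, now all done → 6.
Next only 7 has its prerequisites met → 7.
That leaves 5 as the only ready step → 5.
2 needed 5 and 7, now all done → 2.
4 is the only step now ready → 4.
3 needed 1, 4, 5 and 7, now all done → 3.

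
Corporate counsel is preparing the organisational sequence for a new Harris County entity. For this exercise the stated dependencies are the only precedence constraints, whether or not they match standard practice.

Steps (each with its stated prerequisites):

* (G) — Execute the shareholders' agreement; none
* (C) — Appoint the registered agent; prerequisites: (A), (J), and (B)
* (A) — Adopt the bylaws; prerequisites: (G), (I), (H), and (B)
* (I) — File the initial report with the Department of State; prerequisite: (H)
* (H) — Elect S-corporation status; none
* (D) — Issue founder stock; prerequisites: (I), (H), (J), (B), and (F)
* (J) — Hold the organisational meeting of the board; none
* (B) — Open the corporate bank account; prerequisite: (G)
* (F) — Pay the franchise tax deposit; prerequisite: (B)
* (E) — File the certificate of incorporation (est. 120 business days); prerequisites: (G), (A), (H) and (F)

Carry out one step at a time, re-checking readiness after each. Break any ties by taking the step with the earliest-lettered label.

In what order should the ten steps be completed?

(G), (H) and (J) have no prerequisites; (G) has the earlier label, so (G) is first.
(B) now also ready, so the ready set is {(B), (H), (J)}; (B) has the earlier label → (B).
Ready: (F), (H) and (J). (F) has the earlier label → (F).
(H) and (J) are both available; (H) has the earlier label → (H).
Ready: (I) and (J). (I) has the earlier label → (I).
(A) now also ready, so the ready set is {(A), (J)}; (A) has the earlier label → (A).
Now (E) and (J) have their prerequisites met. (E) has the earlier label, so (E) next.
(J) is the only step now ready → (J).
Now (C) and (D) have their prerequisites met. (C) has the earlier label, so (C) next.
(D) needed (B), (F), (H), (I) and (J), now all done → (D).

(G) (B) (F) (H) (I) (A) (E) (J) (C) (D)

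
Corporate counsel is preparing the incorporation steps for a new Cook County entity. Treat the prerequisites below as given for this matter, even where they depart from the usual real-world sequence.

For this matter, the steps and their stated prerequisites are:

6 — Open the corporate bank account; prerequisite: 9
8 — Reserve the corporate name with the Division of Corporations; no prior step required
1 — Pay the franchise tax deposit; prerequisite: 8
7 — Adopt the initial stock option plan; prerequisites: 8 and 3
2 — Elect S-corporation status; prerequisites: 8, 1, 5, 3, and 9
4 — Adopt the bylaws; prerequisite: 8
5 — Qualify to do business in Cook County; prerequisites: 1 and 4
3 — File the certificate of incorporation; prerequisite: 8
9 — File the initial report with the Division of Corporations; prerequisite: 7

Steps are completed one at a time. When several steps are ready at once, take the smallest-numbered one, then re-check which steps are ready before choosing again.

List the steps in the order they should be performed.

8 has no prerequisites → 8 first.
Now 1, 3 and 4 have their prerequisites met. 1 has the earlier label, so 1 next.
3 and 4 are both available; 3 has the earlier label → 3.
7 now also ready, so the ready set is {4, 7}; 4 has the earlier label → 4.
Now 5 and 7 have their prerequisites met. 5 has the earlier label, so 5 next.
That leaves 7 as the only ready step → 7.
9 is the only step now ready → 9.
Ready: 2 and 6. 2 has the earlier label → 2.
Next only 6 has its prerequisites met → 6.

8, 1, 3, 4, 5, 7, 9, 2, 6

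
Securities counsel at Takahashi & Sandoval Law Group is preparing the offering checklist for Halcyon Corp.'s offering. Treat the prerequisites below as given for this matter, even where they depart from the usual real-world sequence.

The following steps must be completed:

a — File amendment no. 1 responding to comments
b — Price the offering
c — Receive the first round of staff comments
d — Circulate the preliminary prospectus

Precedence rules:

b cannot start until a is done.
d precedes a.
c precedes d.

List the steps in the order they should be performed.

c, d, a, b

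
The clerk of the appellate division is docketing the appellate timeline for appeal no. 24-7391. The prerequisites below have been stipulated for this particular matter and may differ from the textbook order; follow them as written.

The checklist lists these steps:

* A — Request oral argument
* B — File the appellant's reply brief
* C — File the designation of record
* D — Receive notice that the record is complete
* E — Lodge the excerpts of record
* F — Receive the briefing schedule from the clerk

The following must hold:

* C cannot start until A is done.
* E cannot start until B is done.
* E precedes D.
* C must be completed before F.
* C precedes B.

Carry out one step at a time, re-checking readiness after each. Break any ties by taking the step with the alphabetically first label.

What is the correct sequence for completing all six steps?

A has no prerequisites → A first.
That leaves C as the only ready step → C.
B and F are both available; B has the earlier label → B.
Ready: E and F. E has the earlier label → E.
D now also ready, so the ready set is {D, F}; D has the earlier label → D.
F is the only step now ready → F.

A → C → B → E → D → F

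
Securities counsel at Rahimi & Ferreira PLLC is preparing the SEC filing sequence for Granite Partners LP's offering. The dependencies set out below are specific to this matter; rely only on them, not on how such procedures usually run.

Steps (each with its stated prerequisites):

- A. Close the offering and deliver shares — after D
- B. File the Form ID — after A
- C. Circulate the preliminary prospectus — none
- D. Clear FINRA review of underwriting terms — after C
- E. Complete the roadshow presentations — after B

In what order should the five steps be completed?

C D A B E

C is the only step with nothing outstanding, so it goes first.
Next only D has its prerequisites met → D.
A is the only step now ready → A.
B needed A, now all done → B.
E needed B, now all done → E.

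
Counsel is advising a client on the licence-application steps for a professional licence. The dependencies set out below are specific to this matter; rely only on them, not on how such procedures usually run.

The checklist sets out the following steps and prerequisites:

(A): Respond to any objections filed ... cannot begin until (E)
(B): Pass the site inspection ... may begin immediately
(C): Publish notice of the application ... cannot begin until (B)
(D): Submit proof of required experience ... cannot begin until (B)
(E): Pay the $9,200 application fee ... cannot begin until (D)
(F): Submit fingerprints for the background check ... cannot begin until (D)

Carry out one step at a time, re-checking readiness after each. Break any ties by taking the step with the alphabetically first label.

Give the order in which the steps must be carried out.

(B) (C) (D) (E) (A) (F)

(B) is the only step with nothing outstanding, so it goes first.
Ready: (C) and (D). (C) has the earlier label → (C).
(D) needed (B), now all done → (D).
Ready: (E) and (F). (E) has the earlier label → (E).
(A) now also ready, so the ready set is {(A), (F)}; (A) has the earlier label → (A).
That leaves (F) as the only ready step → (F).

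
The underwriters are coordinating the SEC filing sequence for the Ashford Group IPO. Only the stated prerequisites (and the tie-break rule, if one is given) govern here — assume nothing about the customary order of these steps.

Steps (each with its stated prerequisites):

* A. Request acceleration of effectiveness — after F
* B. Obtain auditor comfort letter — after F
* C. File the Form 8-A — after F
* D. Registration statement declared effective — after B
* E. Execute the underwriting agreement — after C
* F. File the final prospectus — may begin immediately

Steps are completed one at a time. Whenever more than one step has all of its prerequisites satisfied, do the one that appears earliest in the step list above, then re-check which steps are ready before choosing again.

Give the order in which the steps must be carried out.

F, A, B, C, D, E

Only F has no prerequisites, so it is first.
Ready: A, B and C. A is listed earlier → A.
Ready: B and C. B is listed earlier → B.
D now also ready, so the ready set is {C, D}; C is listed earlier → C.
Ready: D and E. D is listed earlier → D.
E needed C, now all done → E.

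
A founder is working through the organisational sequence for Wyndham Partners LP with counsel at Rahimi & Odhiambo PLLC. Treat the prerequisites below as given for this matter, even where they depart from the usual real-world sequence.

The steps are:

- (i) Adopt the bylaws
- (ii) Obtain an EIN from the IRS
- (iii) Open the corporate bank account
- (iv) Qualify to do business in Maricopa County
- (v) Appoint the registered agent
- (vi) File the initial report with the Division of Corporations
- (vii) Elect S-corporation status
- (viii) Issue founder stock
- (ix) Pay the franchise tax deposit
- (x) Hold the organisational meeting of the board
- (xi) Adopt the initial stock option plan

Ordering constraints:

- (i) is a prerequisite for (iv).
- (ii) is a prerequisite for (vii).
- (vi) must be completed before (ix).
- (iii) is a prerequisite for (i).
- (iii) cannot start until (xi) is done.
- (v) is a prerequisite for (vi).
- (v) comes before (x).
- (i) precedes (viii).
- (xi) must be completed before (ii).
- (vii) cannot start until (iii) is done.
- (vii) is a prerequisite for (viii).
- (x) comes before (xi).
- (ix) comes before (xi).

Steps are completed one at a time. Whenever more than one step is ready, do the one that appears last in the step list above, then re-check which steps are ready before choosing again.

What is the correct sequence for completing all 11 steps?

(v) → (x) → (vi) → (ix) → (xi) → (iii) → (ii) → (vii) → (i) → (viii) → (iv)

(v) has no prerequisites → (v) first.
Now (x) and (vi) have their prerequisites met. (x) is listed later, so (x) next.
(vi) is the only step now ready → (vi).
(ix) needed (vi), now all done → (ix).
Next only (xi) has its prerequisites met → (xi).
Ready: (iii) and (ii). (iii) is listed later → (iii).
Ready: (ii) and (i). (ii) is listed later → (ii).
(vii) now also ready, so the ready set is {(vii), (i)}; (vii) is listed later → (vii).
Next only (i) has its prerequisites met → (i).
(viii) and (iv) are both available; (viii) is listed later → (viii).
(iv) is the only step now ready → (iv).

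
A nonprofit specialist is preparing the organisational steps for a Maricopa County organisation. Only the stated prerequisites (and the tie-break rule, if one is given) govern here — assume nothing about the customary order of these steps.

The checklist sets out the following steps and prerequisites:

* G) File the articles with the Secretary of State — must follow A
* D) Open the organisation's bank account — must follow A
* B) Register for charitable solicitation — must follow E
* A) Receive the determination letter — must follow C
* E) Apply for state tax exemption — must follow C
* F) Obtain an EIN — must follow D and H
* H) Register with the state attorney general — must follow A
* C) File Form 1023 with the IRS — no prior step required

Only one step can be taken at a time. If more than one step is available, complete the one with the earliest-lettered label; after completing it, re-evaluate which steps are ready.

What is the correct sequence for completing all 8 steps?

C, A, D, E, B, G, H, F

C is the only step with nothing outstanding, so it goes first.
Now A and E have their prerequisites met. A has the earlier label, so A next.
D, G and H now also ready, so the ready set is {D, E, G, H}; D has the earlier label → D.
E, G and H are all available; E has the earlier label → E.
Ready: B, G and H. B has the earlier label → B.
Ready: G and H. G has the earlier label → G.
That leaves H as the only ready step → H.
F is the only step now ready → F.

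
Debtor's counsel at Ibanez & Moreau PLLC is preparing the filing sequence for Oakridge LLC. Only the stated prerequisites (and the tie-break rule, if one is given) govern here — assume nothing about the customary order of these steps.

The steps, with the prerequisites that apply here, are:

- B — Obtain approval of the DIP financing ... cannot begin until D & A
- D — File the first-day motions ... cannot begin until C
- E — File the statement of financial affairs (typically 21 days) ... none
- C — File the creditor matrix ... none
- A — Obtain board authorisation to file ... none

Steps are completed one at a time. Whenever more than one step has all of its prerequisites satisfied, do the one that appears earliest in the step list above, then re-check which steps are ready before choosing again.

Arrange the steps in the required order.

Nothing is required for E, C and A. E is listed earlier → E first.
Now C and A have their prerequisites met. C is listed earlier, so C next.
Now D and A have their prerequisites met. D is listed earlier, so D next.
A is the only step now ready → A.
B needed D and A, now all done → B.

E → C → D → A → B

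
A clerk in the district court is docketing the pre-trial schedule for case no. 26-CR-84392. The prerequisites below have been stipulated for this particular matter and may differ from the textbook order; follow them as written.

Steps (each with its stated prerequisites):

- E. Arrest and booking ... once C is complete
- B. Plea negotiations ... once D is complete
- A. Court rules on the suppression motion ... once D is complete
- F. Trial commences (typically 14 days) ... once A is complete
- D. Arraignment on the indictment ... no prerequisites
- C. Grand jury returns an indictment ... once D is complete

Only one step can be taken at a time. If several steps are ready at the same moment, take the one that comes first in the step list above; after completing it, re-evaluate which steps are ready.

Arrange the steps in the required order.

D, B, A, F, C, E

D has no prerequisites → D first.
B, A and C are all available; B is listed earlier → B.
A and C are both available; A is listed earlier → A.
F now also ready, so the ready set is {F, C}; F is listed earlier → F.
C is the only step now ready → C.
Next only E has its prerequisites met → E.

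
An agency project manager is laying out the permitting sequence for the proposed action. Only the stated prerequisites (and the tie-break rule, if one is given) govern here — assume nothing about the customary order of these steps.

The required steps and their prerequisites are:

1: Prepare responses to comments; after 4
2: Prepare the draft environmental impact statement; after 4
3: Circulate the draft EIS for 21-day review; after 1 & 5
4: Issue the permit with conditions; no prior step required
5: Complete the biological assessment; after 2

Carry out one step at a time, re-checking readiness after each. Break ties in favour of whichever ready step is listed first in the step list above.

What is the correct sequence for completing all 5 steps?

4 is the only step with nothing outstanding, so it goes first.
Ready: 1 and 2. 1 is listed earlier → 1.
2 needed 4, now all done → 2.
5 needed 2, now all done → 5.
3 is the only step now ready → 3.

4 → 1 → 2 → 5 → 3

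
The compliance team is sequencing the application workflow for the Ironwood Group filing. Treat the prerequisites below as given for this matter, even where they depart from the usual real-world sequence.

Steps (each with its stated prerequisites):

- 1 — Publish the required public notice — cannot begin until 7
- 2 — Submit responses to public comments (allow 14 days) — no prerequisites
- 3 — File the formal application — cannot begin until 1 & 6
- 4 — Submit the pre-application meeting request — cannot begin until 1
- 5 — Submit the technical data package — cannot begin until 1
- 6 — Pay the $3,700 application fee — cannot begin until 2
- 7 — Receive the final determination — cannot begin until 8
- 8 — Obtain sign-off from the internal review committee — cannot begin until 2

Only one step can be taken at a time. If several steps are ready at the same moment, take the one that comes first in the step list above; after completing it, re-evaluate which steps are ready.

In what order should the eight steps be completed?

2 is the only step with nothing outstanding, so it goes first.
Ready: 6 and 8. 6 is listed earlier → 6.
That leaves 8 as the only ready step → 8.
That leaves 7 as the only ready step → 7.
That leaves 1 as the only ready step → 1.
3, 4 and 5 are all available; 3 is listed earlier → 3.
Ready: 4 and 5. 4 is listed earlier → 4.
5 needed 1, now all done → 5.

2 6 8 7 1 3 4 5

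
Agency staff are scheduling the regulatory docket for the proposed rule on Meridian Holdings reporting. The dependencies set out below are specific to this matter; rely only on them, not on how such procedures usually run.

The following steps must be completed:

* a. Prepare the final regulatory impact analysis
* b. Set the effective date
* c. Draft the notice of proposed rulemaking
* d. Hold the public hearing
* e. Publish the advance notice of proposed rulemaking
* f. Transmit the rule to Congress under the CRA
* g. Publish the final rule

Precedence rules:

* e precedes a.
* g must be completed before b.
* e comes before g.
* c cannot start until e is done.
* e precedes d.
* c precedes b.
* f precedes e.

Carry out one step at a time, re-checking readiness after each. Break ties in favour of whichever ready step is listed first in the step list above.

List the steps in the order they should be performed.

f, e, a, c, d, g, b

f has no prerequisites → f first.
e needed f, now all done → e.
a, c, d and g are all available; a is listed earlier → a.
Now c, d and g have their prerequisites met. c is listed earlier, so c next.
d and g are both available; d is listed earlier → d.
g needed e, now all done → g.
b needed c and g, now all done → b.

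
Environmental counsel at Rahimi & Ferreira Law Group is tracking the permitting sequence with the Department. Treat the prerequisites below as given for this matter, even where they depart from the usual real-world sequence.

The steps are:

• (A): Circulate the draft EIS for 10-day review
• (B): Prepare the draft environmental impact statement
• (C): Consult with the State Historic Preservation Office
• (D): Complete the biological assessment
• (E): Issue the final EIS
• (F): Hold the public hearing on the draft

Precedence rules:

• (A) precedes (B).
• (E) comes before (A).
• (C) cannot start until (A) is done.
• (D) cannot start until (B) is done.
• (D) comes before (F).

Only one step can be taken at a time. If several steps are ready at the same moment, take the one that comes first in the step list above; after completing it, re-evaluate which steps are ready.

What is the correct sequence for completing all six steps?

(E) has no prerequisites → (E) first.
(A) is the only step now ready → (A).
(B) and (C) are both available; (B) is listed earlier → (B).
Now (C) and (D) have their prerequisites met. (C) is listed earlier, so (C) next.
(D) is the only step now ready → (D).
That leaves (F) as the only ready step → (F).

(E), (A), (B), (C), (D), (F)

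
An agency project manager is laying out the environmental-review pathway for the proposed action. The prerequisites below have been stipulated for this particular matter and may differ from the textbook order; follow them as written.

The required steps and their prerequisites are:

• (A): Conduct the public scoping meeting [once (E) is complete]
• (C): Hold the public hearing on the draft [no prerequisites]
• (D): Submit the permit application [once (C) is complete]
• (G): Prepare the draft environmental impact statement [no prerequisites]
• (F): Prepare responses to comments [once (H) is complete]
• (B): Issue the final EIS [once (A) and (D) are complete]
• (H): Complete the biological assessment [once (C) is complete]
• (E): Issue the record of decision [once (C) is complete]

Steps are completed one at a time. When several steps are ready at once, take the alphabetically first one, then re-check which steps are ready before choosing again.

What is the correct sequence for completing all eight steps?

(C) and (G) have no prerequisites; (C) has the earlier label, so (C) is first.
Now (D), (E), (G) and (H) have their prerequisites met. (D) has the earlier label, so (D) next.
Now (E), (G) and (H) have their prerequisites met. (E) has the earlier label, so (E) next.
Now (A), (G) and (H) have their prerequisites met. (A) has the earlier label, so (A) next.
(B), (G) and (H) are all available; (B) has the earlier label → (B).
Ready: (G) and (H). (G) has the earlier label → (G).
(H) is the only step now ready → (H).
Next only (F) has its prerequisites met → (F).

(C) (D) (E) (A) (B) (G) (H) (F)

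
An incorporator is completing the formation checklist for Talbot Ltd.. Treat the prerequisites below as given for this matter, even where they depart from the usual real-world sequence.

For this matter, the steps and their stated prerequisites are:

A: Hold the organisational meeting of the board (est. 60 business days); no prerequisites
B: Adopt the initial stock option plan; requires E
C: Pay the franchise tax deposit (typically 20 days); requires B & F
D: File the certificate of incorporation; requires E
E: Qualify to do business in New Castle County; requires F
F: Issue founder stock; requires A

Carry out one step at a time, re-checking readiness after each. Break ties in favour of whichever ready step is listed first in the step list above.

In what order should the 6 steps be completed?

A, F, E, B, C, D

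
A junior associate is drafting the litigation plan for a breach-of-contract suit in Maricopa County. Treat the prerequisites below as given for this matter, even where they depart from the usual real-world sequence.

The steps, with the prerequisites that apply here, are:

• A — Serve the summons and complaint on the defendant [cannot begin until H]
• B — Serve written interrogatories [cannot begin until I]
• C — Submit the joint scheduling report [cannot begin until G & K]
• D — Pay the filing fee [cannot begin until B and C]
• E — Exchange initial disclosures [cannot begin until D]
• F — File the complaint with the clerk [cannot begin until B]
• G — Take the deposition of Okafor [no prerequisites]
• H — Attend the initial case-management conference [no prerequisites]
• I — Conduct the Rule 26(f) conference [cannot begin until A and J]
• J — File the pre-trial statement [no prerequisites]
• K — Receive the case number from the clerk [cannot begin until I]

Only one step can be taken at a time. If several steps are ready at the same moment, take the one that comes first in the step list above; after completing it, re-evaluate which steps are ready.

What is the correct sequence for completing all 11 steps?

G H A J I B F K C D E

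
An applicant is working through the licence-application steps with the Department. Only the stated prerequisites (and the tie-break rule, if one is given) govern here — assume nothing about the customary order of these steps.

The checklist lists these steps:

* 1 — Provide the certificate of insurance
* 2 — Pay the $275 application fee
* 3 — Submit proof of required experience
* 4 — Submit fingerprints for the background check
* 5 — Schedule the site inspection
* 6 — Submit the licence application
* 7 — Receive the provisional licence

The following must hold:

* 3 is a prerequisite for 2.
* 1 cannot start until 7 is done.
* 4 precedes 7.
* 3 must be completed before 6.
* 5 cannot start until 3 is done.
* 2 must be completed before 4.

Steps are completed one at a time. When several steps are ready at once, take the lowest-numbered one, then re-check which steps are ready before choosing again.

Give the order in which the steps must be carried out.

3 → 2 → 4 → 5 → 6 → 7 → 1

3 has no prerequisites → 3 first.
Now 2, 5 and 6 have their prerequisites met. 2 has the earlier label, so 2 next.
Now 4, 5 and 6 have their prerequisites met. 4 has the earlier label, so 4 next.
5, 6 and 7 are all available; 5 has the earlier label → 5.
6 and 7 are both available; 6 has the earlier label → 6.
That leaves 7 as the only ready step → 7.
Next only 1 has its prerequisites met → 1.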